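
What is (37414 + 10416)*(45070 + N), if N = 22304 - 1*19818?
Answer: 2274603480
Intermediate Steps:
N = 2486 (N = 22304 - 19818 = 2486)
(37414 + 10416)*(45070 + N) = (37414 + 10416)*(45070 + 2486) = 47830*47556 = 2274603480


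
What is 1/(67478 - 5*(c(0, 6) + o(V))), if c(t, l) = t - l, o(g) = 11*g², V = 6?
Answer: 1/65528 ≈ 1.5261e-5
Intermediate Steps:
1/(67478 - 5*(c(0, 6) + o(V))) = 1/(67478 - 5*((0 - 1*6) + 11*6²)) = 1/(67478 - 5*((0 - 6) + 11*36)) = 1/(67478 - 5*(-6 + 396)) = 1/(67478 - 5*390) = 1/(67478 - 1950) = 1/65528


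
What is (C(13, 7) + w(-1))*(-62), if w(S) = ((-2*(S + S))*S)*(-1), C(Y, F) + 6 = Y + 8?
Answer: -1178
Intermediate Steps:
C(Y, F) = 2 + Y (C(Y, F) = -6 + (Y + 8) = -6 + (8 + Y) = 2 + Y)
w(S) = 4*S² (w(S) = ((-4*S)*S)*(-1) = -4*S²*(-1) = 4*S²)
(C(13, 7) + w(-1))*(-62) = ((2 + 13) + 4*(-1)²)*(-62) = (15 + 4*1)*(-62) = (15 + 4)*(-62) = 19*(-62) = -1178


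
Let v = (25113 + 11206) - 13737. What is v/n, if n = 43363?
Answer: 22582/43363 ≈ 0.52077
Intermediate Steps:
v = 22582 (v = 36319 - 13737 = 22582)
v/n = 22582/43363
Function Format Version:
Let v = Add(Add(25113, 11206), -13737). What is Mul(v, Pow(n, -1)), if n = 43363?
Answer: Rational(22582, 43363) ≈ 0.52077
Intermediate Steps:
v = 22582 (v = Add(36319, -13737) = 22582)
Mul(v, Pow(n, -1)) = Mul(22582, Pow(43363, -1)) = Mul(22582, Rational(1, 43363)) = Rational(22582, 43363)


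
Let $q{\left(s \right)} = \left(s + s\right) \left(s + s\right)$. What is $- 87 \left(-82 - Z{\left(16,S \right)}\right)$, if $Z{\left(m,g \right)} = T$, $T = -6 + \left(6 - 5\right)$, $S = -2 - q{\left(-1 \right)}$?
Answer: $6699$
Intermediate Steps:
$q{\left(s \right)} = 4 s^{2}$ ($q{\left(s \right)} = 2 s 2 s = 4 s^{2}$)
$S = -6$ ($S = -2 - 4 \left(-1\right)^{2} = -2 - 4 \cdot 1 = -2 - 4 = -6$)
$T = -5$ ($T = -6 + \left(6 - 5\right) = -6 + 1 = -5$)
$Z{\left(m,g \right)} = -5$
$- 87 \left(-82 - Z{\left(16,S \right)}\right) = - 87 \left(-82 - -5\right) = - 87 \left(-82 + 5\right) = \left(-87\right) \left(-77\right) = 6699$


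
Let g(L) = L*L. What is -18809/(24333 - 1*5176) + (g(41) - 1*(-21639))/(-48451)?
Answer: -1358056099/928175807 ≈ -1.4631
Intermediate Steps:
g(L) = L²
-18809/(24333 - 1*5176) + (g(41) - 1*(-21639))/(-48451) = -18809/(24333 - 1*5176) + (41² - 1*(-21639))/(-48451) = -18809/(24333 - 5176) + (1681 + 21639)*(-1/48451) = -18809/19157 + 23320*(-1/48451) = -18809*1/19157 - 23320/48451 = -18809/19157 - 23320/48451 = -1358056099/928175807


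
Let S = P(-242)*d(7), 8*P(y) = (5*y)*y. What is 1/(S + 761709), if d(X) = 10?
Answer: 1/1127734 ≈ 8.8673e-7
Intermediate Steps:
P(y) = 5*y**2/8 (P(y) = ((5*y)*y)/8 = (5*y**2)/8 = 5*y**2/8)
S = 366025 (S = ((5/8)*(-242)**2)*10 = ((5/8)*58564)*10 = (73205/2)*10 = 366025)
1/(S + 761709) = 1/(366025 + 761709) = 1/1127734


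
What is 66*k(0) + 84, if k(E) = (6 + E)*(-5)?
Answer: -1896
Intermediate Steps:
k(E) = -30 - 5*E
66*k(0) + 84 = 66*(-30 - 5*0) + 84 = 66*(-30 + 0) + 84 = 66*(-30) + 84 = -1980 + 84 = -1896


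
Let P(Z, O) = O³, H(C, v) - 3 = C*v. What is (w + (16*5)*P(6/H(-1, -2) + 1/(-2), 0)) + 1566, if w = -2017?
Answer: -451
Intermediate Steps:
H(C, v) = 3 + C*v
(w + (16*5)*P(6/H(-1, -2) + 1/(-2), 0)) + 1566 = (-2017 + (16*5)*0³) + 1566 = (-2017 + 80*0) + 1566 = (-2017 + 0) + 1566 = -2017 + 1566 = -451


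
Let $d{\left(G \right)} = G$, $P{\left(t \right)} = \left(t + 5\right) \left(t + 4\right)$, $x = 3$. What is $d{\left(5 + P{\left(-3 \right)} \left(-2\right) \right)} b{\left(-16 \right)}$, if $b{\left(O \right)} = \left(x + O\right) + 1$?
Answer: $-12$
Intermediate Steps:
$P{\left(t \right)} = \left(4 + t\right) \left(5 + t\right)$ ($P{\left(t \right)} = \left(5 + t\right) \left(4 + t\right) = \left(4 + t\right) \left(5 + t\right)$)
$b{\left(O \right)} = 4 + O$ ($b{\left(O \right)} = \left(3 + O\right) + 1 = 4 + O$)
$d{\left(5 + P{\left(-3 \right)} \left(-2\right) \right)} b{\left(-16 \right)} = \left(5 + \left(20 + \left(-3\right)^{2} + 9 \left(-3\right)\right) \left(-2\right)\right) \left(4 - 16\right) = \left(5 + \left(20 + 9 - 27\right) \left(-2\right)\right) \left(-12\right) = \left(5 + 2 \left(-2\right)\right) \left(-12\right) = \left(5 - 4\right) \left(-12\right) = 1 \left(-12\right) = -12$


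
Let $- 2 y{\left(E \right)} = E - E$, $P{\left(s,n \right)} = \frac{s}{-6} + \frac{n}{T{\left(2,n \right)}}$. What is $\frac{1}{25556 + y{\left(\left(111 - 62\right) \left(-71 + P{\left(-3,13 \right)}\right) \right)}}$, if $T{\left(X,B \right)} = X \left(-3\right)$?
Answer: $\frac{1}{25556} \approx 3.913 \cdot 10^{-5}$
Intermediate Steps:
$T{\left(X,B \right)} = - 3 X$
$P{\left(s,n \right)} = - \frac{n}{6} - \frac{s}{6}$ ($P{\left(s,n \right)} = \frac{s}{-6} + \frac{n}{\left(-3\right) 2} = s \left(- \frac{1}{6}\right) + \frac{n}{-6} = - \frac{s}{6} + n \left(- \frac{1}{6}\right) = - \frac{s}{6} - \frac{n}{6} = - \frac{n}{6} - \frac{s}{6}$)
$y{\left(E \right)} = 0$ ($y{\left(E \right)} = - \frac{E - E}{2} = \left(- \frac{1}{2}\right) 0 = 0$)
$\frac{1}{25556 + y{\left(\left(111 - 62\right) \left(-71 + P{\left(-3,13 \right)}\right) \right)}} = \frac{1}{25556 + 0} = \frac{1}{25556}$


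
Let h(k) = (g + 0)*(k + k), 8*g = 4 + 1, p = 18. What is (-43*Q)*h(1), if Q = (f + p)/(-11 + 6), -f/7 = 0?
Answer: 387/2 ≈ 193.50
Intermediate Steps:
f = 0 (f = -7*0 = 0)
g = 5/8 (g = (4 + 1)/8 = (⅛)*5 = 5/8 ≈ 0.62500)
h(k) = 5*k/4 (h(k) = (5/8 + 0)*(k + k) = 5*(2*k)/8 = 5*k/4)
Q = -18/5 (Q = (0 + 18)/(-11 + 6) = 18/(-5) = 18*(-⅕) = -18/5 ≈ -3.6000)
(-43*Q)*h(1) = (-43*(-18/5))*((5/4)*1) = (774/5)*(5/4) = 387/2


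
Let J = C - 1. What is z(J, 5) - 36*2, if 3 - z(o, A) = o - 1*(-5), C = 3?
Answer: -76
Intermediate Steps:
J = 2 (J = 3 - 1 = 2)
z(o, A) = -2 - o (z(o, A) = 3 - (o - 1*(-5)) = 3 - (o + 5) = 3 - (5 + o) = 3 + (-5 - o) = -2 - o)
z(J, 5) - 36*2 = (-2 - 1*2) - 36*2 = (-2 - 2) - 72 = -4 - 72 = -76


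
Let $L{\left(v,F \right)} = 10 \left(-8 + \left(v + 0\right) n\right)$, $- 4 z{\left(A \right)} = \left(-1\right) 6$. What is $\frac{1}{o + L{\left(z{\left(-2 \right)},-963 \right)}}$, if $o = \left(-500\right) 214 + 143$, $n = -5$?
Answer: $- \frac{1}{107012} \approx -9.3447 \cdot 10^{-6}$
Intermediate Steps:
$z{\left(A \right)} = \frac{3}{2}$ ($z{\left(A \right)} = - \frac{\left(-1\right) 6}{4} = \left(- \frac{1}{4}\right) \left(-6\right) = \frac{3}{2}$)
$L{\left(v,F \right)} = -80 - 50 v$ ($L{\left(v,F \right)} = 10 \left(-8 + \left(v + 0\right) \left(-5\right)\right) = 10 \left(-8 + v \left(-5\right)\right) = 10 \left(-8 - 5 v\right) = -80 - 50 v$)
$o = -106857$ ($o = -107000 + 143 = -106857$)
$\frac{1}{o + L{\left(z{\left(-2 \right)},-963 \right)}} = \frac{1}{-106857 - 155} = \frac{1}{-107012} = - \frac{1}{107012}$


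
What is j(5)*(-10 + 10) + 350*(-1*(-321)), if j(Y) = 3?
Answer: 112350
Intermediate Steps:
j(5)*(-10 + 10) + 350*(-1*(-321)) = 3*(-10 + 10) + 350*(-1*(-321)) = 3*0 + 350*321 = 0 + 112350 = 112350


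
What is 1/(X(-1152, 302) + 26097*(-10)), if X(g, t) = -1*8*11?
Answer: -1/261058 ≈ -3.8306e-6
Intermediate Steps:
X(g, t) = -88 (X(g, t) = -8*11 = -88)
1/(X(-1152, 302) + 26097*(-10)) = 1/(-88 + 26097*(-10)) = 1/(-88 - 260970) = 1/(-261058) = -1/261058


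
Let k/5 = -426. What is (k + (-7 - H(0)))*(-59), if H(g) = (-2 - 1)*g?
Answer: 126083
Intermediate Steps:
k = -2130 (k = 5*(-426) = -2130)
H(g) = -3*g
(k + (-7 - H(0)))*(-59) = (-2130 + (-7 - (-3)*0))*(-59) = (-2130 + (-7 - 1*0))*(-59) = (-2130 + (-7 + 0))*(-59) = (-2130 - 7)*(-59) = -2137*(-59) = 126083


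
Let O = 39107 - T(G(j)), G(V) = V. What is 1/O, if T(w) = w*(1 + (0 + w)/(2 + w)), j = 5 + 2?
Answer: 9/351851 ≈ 2.5579e-5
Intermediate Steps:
j = 7
T(w) = w*(1 + w/(2 + w))
O = 351851/9 (O = 39107 - 2*7*(1 + 7)/(2 + 7) = 39107 - 2*7*8/9 = 39107 - 1*112/9 = 39107 - 112/9 = 351851/9 ≈ 39095.)
1/O = 1/(351851/9) = 9/351851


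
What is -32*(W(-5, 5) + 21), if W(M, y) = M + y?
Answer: -672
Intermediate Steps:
-32*(W(-5, 5) + 21) = -32*((-5 + 5) + 21) = -32*(0 + 21) = -32*21 = -672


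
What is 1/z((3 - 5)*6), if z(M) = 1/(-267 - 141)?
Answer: -408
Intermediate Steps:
z(M) = -1/408 (z(M) = 1/(-408) = -1/408)
1/z((3 - 5)*6) = 1/(-1/408) = -408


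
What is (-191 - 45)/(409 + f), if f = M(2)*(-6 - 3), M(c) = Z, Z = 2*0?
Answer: -236/409 ≈ -0.57702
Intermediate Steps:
Z = 0
M(c) = 0
f = 0 (f = 0*(-6 - 3) = 0*(-9) = 0)
(-191 - 45)/(409 + f) = (-191 - 45)/(409 + 0) = -236/409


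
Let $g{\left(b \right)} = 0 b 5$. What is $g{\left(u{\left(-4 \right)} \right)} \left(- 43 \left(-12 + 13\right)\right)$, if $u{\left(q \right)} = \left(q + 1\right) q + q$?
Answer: $0$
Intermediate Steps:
$u{\left(q \right)} = q + q \left(1 + q\right)$ ($u{\left(q \right)} = \left(1 + q\right) q + q = q \left(1 + q\right) + q = q + q \left(1 + q\right)$)
$g{\left(b \right)} = 0$ ($g{\left(b \right)} = 0 \cdot 5 = 0$)
$g{\left(u{\left(-4 \right)} \right)} \left(- 43 \left(-12 + 13\right)\right) = 0 \left(- 43 \left(-12 + 13\right)\right) = 0 \left(\left(-43\right) 1\right) = 0 \left(-43\right) = 0$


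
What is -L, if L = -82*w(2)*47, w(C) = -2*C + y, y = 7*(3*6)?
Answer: 470188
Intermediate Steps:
y = 126 (y = 7*18 = 126)
w(C) = 126 - 2*C (w(C) = -2*C + 126 = 126 - 2*C)
L = -470188 (L = -82*(126 - 2*2)*47 = -82*(126 - 4)*47 = -82*122*47 = -10004*47 = -470188)
-L = -1*(-470188) = 470188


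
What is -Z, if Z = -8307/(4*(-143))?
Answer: -639/44 ≈ -14.523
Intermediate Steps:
Z = 639/44 (Z = -8307/(-572) = -8307*(-1/572) = 639/44 ≈ 14.523)
-Z = -1*639/44 = -639/44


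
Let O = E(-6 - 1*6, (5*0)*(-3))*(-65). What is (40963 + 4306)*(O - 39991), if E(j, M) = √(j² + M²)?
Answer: -1845662399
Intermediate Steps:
E(j, M) = √(M² + j²)
O = -780 (O = √(((5*0)*(-3))² + (-6 - 1*6)²)*(-65) = √((0*(-3))² + (-6 - 6)²)*(-65) = √(0² + (-12)²)*(-65) = √(0 + 144)*(-65) = √144*(-65) = 12*(-65) = -780)
(40963 + 4306)*(O - 39991) = (40963 + 4306)*(-780 - 39991) = 45269*(-40771) = -1845662399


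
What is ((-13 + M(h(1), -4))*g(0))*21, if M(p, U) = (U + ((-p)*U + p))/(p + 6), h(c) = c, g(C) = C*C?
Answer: 0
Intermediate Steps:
g(C) = C²
M(p, U) = (U + p - U*p)/(6 + p) (M(p, U) = (U + (-U*p + p))/(6 + p) = (U + (p - U*p))/(6 + p) = (U + p - U*p)/(6 + p))
((-13 + M(h(1), -4))*g(0))*21 = ((-13 + (-4 + 1 - 1*(-4)*1)/(6 + 1))*0²)*21 = ((-13 + (-4 + 1 + 4)/7)*0)*21 = ((-13 + (⅐)*1)*0)*21 = ((-13 + ⅐)*0)*21 = -90/7*0*21 = 0*21 = 0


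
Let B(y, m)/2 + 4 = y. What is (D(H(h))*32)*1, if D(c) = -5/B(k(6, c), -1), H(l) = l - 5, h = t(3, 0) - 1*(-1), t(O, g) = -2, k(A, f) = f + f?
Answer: 5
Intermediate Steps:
k(A, f) = 2*f
h = -1 (h = -2 - 1*(-1) = -2 + 1 = -1)
B(y, m) = -8 + 2*y
H(l) = -5 + l
D(c) = -5/(-8 + 4*c) (D(c) = -5/(-8 + 2*(2*c)) = -5/(-8 + 4*c))
(D(H(h))*32)*1 = (-5/(-8 + 4*(-5 - 1))*32)*1 = (-5/(-8 + 4*(-6))*32)*1 = (-5/(-8 - 24)*32)*1 = (-5/(-32)*32)*1 = (-5*(-1/32)*32)*1 = ((5/32)*32)*1 = 5*1 = 5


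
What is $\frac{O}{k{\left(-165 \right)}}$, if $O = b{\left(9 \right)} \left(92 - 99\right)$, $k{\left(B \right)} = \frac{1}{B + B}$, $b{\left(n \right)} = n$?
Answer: $20790$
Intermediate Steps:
$k{\left(B \right)} = \frac{1}{2 B}$
$O = -63$ ($O = 9 \left(92 - 99\right) = 9 \left(-7\right) = -63$)
$\frac{O}{k{\left(-165 \right)}} = - \frac{63}{\frac{1}{2} \frac{1}{-165}} = - \frac{63}{\frac{1}{2} \left(- \frac{1}{165}\right)} = - \frac{63}{- \frac{1}{330}} = \left(-63\right) \left(-330\right) = 20790$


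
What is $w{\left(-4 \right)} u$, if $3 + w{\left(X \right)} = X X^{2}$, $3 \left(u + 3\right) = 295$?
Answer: $- \frac{19162}{3} \approx -6387.3$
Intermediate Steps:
$u = \frac{286}{3}$ ($u = -3 + \frac{1}{3} \cdot 295 = -3 + \frac{295}{3} = \frac{286}{3} \approx 95.333$)
$w{\left(X \right)} = -3 + X^{3}$ ($w{\left(X \right)} = -3 + X X^{2} = -3 + X^{3}$)
$w{\left(-4 \right)} u = \left(-3 + \left(-4\right)^{3}\right) \frac{286}{3} = \left(-3 - 64\right) \frac{286}{3} = \left(-67\right) \frac{286}{3} = - \frac{19162}{3}$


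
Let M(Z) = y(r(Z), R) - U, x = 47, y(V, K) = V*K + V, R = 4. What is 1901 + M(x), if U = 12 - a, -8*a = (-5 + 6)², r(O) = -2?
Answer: 15031/8 ≈ 1878.9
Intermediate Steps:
y(V, K) = V + K*V (y(V, K) = K*V + V = V + K*V)
a = -⅛ (a = -(-5 + 6)²/8 = -⅛*1² = -⅛*1 = -⅛ ≈ -0.12500)
U = 97/8 (U = 12 - 1*(-⅛) = 12 + ⅛ = 97/8 ≈ 12.125)
M(Z) = -177/8 (M(Z) = -2*(1 + 4) - 1*97/8 = -2*5 - 97/8 = -10 - 97/8 = -177/8)
1901 + M(x) = 1901 - 177/8 = 15031/8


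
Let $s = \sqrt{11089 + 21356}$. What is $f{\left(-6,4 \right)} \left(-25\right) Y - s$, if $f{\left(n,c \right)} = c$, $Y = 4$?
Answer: $-400 - 3 \sqrt{3605} \approx -580.13$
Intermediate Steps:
$s = 3 \sqrt{3605}$ ($s = \sqrt{32445} = 3 \sqrt{3605} \approx 180.13$)
$f{\left(-6,4 \right)} \left(-25\right) Y - s = 4 \left(-25\right) 4 - 3 \sqrt{3605} = \left(-100\right) 4 - 3 \sqrt{3605} = -400 - 3 \sqrt{3605}$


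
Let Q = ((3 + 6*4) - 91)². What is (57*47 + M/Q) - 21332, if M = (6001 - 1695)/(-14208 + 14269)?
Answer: -2330279831/124928 ≈ -18653.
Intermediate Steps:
M = 4306/61 ≈ 70.590
Q = 4096 (Q = ((3 + 24) - 91)² = (27 - 91)² = (-64)² = 4096)
(57*47 + M/Q) - 21332 = (57*47 + (4306/61)/4096) - 21332 = (2679 + (4306/61)*(1/4096)) - 21332 = (2679 + 2153/124928) - 21332 = 334684265/124928 - 21332 = -2330279831/124928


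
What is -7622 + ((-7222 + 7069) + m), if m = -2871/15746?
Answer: -122428021/15746 ≈ -7775.2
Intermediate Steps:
m = -2871/15746 (m = -2871*1/15746 = -2871/15746 ≈ -0.18233)
-7622 + ((-7222 + 7069) + m) = -7622 + ((-7222 + 7069) - 2871/15746) = -7622 + (-153 - 2871/15746) = -7622 - 2412009/15746 = -122428021/15746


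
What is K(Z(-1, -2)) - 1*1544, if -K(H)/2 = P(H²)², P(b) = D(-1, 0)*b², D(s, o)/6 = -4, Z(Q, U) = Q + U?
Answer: -7559816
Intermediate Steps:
D(s, o) = -24 (D(s, o) = 6*(-4) = -24)
P(b) = -24*b²
K(H) = -1152*H⁸ (K(H) = -2*576*H⁸ = -1152*H⁸)
K(Z(-1, -2)) - 1*1544 = -1152*(-1 - 2)⁸ - 1*1544 = -1152*(-3)⁸ - 1544 = -1152*6561 - 1544 = -7558272 - 1544 = -7559816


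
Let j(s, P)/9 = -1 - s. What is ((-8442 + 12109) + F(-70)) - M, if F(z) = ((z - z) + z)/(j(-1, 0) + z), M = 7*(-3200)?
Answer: 26068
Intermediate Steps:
M = -22400
j(s, P) = -9 - 9*s (j(s, P) = 9*(-1 - s) = -9 - 9*s)
F(z) = 1 (F(z) = ((z - z) + z)/((-9 - 9*(-1)) + z) = (0 + z)/((-9 + 9) + z) = z/(0 + z) = z/z = 1)
((-8442 + 12109) + F(-70)) - M = ((-8442 + 12109) + 1) - 1*(-22400) = (3667 + 1) + 22400 = 3668 + 22400 = 26068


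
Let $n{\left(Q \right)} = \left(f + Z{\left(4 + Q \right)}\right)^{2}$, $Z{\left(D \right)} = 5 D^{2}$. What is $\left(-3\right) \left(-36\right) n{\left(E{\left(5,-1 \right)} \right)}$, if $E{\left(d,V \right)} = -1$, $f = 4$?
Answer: $259308$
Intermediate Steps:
$n{\left(Q \right)} = \left(4 + 5 \left(4 + Q\right)^{2}\right)^{2}$
$\left(-3\right) \left(-36\right) n{\left(E{\left(5,-1 \right)} \right)} = \left(-3\right) \left(-36\right) \left(4 + 5 \left(4 - 1\right)^{2}\right)^{2} = 108 \left(4 + 5 \cdot 3^{2}\right)^{2} = 108 \left(4 + 5 \cdot 9\right)^{2} = 108 \left(4 + 45\right)^{2} = 108 \cdot 49^{2} = 108 \cdot 2401 = 259308$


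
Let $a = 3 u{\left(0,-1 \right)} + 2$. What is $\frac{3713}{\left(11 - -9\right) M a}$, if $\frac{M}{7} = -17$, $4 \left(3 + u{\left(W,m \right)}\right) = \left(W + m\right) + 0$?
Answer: $\frac{3713}{18445} \approx 0.2013$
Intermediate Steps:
$u{\left(W,m \right)} = -3 + \frac{W}{4} + \frac{m}{4}$ ($u{\left(W,m \right)} = -3 + \frac{\left(W + m\right) + 0}{4} = -3 + \frac{W + m}{4} = -3 + \left(\frac{W}{4} + \frac{m}{4}\right) = -3 + \frac{W}{4} + \frac{m}{4}$)
$M = -119$ ($M = 7 \left(-17\right) = -119$)
$a = - \frac{31}{4}$ ($a = 3 \left(-3 + \frac{1}{4} \cdot 0 + \frac{1}{4} \left(-1\right)\right) + 2 = 3 \left(-3 + 0 - \frac{1}{4}\right) + 2 = 3 \left(- \frac{13}{4}\right) + 2 = - \frac{39}{4} + 2 = - \frac{31}{4} \approx -7.75$)
$\frac{3713}{\left(11 - -9\right) M a} = \frac{3713}{\left(11 - -9\right) \left(-119\right) \left(- \frac{31}{4}\right)} = \frac{3713}{\left(11 + 9\right) \left(-119\right) \left(- \frac{31}{4}\right)} = \frac{3713}{20 \left(-119\right) \left(- \frac{31}{4}\right)} = \frac{3713}{\left(-2380\right) \left(- \frac{31}{4}\right)} = \frac{3713}{18445}$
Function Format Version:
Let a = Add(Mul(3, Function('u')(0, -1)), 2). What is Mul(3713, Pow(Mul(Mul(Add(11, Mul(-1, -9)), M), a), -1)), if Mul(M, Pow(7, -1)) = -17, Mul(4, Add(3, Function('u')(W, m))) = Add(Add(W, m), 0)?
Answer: Rational(3713, 18445) ≈ 0.20130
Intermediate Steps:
Function('u')(W, m) = Add(-3, Mul(Rational(1, 4), W), Mul(Rational(1, 4), m)) (Function('u')(W, m) = Add(-3, Mul(Rational(1, 4), Add(Add(W, m), 0))) = Add(-3, Mul(Rational(1, 4), Add(W, m))) = Add(-3, Add(Mul(Rational(1, 4), W), Mul(Rational(1, 4), m))) = Add(-3, Mul(Rational(1, 4), W), Mul(Rational(1, 4), m)))
M = -119 (M = Mul(7, -17) = -119)
a = Rational(-31, 4) (a = Add(Mul(3, Add(-3, Mul(Rational(1, 4), 0), Mul(Rational(1, 4), -1))), 2) = Add(Mul(3, Add(-3, 0, Rational(-1, 4))), 2) = Add(Mul(3, Rational(-13, 4)), 2) = Add(Rational(-39, 4), 2) = Rational(-31, 4) ≈ -7.7500)
Mul(3713, Pow(Mul(Mul(Add(11, Mul(-1, -9)), M), a), -1)) = Mul(3713, Pow(Mul(Mul(Add(11, Mul(-1, -9)), -119), Rational(-31, 4)), -1)) = Mul(3713, Pow(Mul(Mul(Add(11, 9), -119), Rational(-31, 4)), -1)) = Mul(3713, Pow(Mul(Mul(20, -119), Rational(-31, 4)), -1)) = Mul(3713, Pow(Mul(-2380, Rational(-31, 4)), -1)) = Mul(3713, Pow(18445, -1)) = Mul(3713, Rational(1, 18445)) = Rational(3713, 18445)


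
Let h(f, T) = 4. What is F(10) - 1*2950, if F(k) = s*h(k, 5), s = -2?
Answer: -2958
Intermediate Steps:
F(k) = -8 (F(k) = -2*4 = -8)
F(10) - 1*2950 = -8 - 1*2950 = -8 - 2950 = -2958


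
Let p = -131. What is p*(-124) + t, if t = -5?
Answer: 16239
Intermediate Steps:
p*(-124) + t = -131*(-124) - 5 = 16244 - 5 = 16239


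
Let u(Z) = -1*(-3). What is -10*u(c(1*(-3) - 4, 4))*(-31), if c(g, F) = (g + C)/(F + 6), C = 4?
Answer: 930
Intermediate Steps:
c(g, F) = (4 + g)/(6 + F) (c(g, F) = (g + 4)/(F + 6) = (4 + g)/(6 + F))
u(Z) = 3
-10*u(c(1*(-3) - 4, 4))*(-31) = -10*3*(-31) = -30*(-31) = 930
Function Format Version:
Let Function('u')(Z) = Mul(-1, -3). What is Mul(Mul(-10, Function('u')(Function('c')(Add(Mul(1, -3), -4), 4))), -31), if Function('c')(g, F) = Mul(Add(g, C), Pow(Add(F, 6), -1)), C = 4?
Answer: 930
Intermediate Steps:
Function('c')(g, F) = Mul(Pow(Add(6, F), -1), Add(4, g)) (Function('c')(g, F) = Mul(Add(g, 4), Pow(Add(F, 6), -1)) = Mul(Add(4, g), Pow(Add(6, F), -1)) = Mul(Pow(Add(6, F), -1), Add(4, g)))
Function('u')(Z) = 3
Mul(Mul(-10, Function('u')(Function('c')(Add(Mul(1, -3), -4), 4))), -31) = Mul(Mul(-10, 3), -31) = Mul(-30, -31) = 930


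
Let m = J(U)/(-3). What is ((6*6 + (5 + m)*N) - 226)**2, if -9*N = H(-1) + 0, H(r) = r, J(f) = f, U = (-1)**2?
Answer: 26173456/729 ≈ 35903.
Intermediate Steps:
U = 1
N = 1/9 (N = -(-1 + 0)/9 = -1/9*(-1) = 1/9 ≈ 0.11111)
m = -1/3 (m = 1/(-3) = 1*(-1/3) = -1/3 ≈ -0.33333)
((6*6 + (5 + m)*N) - 226)**2 = ((6*6 + (5 - 1/3)*(1/9)) - 226)**2 = ((36 + (14/3)*(1/9)) - 226)**2 = ((36 + 14/27) - 226)**2 = (986/27 - 226)**2 = (-5116/27)**2 = 26173456/729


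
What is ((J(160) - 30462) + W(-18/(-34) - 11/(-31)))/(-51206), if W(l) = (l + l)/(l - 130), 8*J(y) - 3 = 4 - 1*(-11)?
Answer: 2072604161/3484261064 ≈ 0.59485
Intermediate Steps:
J(y) = 9/4 (J(y) = 3/8 + (4 - 1*(-11))/8 = 3/8 + (4 + 11)/8 = 3/8 + (⅛)*15 = 3/8 + 15/8 = 9/4)
W(l) = 2*l/(-130 + l) (W(l) = (2*l)/(-130 + l) = 2*l/(-130 + l))
((J(160) - 30462) + W(-18/(-34) - 11/(-31)))/(-51206) = ((9/4 - 30462) + 2*(-18/(-34) - 11/(-31))/(-130 + (-18/(-34) - 11/(-31))))/(-51206) = (-121839/4 + 2*(-18*(-1/34) - 11*(-1/31))/(-130 + (-18*(-1/34) - 11*(-1/31))))*(-1/51206) = (-121839/4 + 2*(9/17 + 11/31)/(-130 + (9/17 + 11/31)))*(-1/51206) = (-121839/4 + 2*(466/527)/(-130 + 466/527))*(-1/51206) = (-121839/4 + 2*(466/527)/(-68044/527))*(-1/51206) = (-121839/4 + 2*(466/527)*(-527/68044))*(-1/51206) = (-121839/4 - 233/17011)*(-1/51206) = -2072604161/68044*(-1/51206) = 2072604161/3484261064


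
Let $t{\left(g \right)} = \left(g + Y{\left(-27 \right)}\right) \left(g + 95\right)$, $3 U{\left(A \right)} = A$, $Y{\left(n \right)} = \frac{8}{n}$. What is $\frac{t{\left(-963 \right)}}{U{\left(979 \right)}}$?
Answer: $\frac{22575812}{8811} \approx 2562.2$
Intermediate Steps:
$U{\left(A \right)} = \frac{A}{3}$
$t{\left(g \right)} = \left(95 + g\right) \left(- \frac{8}{27} + g\right)$ ($t{\left(g \right)} = \left(g + \frac{8}{-27}\right) \left(g + 95\right) = \left(g + 8 \left(- \frac{1}{27}\right)\right) \left(95 + g\right) = \left(g - \frac{8}{27}\right) \left(95 + g\right) = \left(- \frac{8}{27} + g\right) \left(95 + g\right) = \left(95 + g\right) \left(- \frac{8}{27} + g\right)$)
$\frac{t{\left(-963 \right)}}{U{\left(979 \right)}} = \frac{- \frac{760}{27} + \left(-963\right)^{2} + \frac{2557}{27} \left(-963\right)}{\frac{1}{3} \cdot 979} = \frac{- \frac{760}{27} + 927369 - \frac{273599}{3}}{\frac{979}{3}} = \frac{22575812}{27} \cdot \frac{3}{979} = \frac{22575812}{8811}$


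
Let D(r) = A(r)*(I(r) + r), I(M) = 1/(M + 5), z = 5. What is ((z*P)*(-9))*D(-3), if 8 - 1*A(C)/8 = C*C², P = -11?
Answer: -346500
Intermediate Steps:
A(C) = 64 - 8*C³ (A(C) = 64 - 8*C*C² = 64 - 8*C³)
I(M) = 1/(5 + M)
D(r) = (64 - 8*r³)*(r + 1/(5 + r)) (D(r) = (64 - 8*r³)*(1/(5 + r) + r) = (64 - 8*r³)*(r + 1/(5 + r)))
((z*P)*(-9))*D(-3) = ((5*(-11))*(-9))*(-8*(1 - 3*(5 - 3))*(-8 + (-3)³)/(5 - 3)) = (-55*(-9))*(-8*(1 - 3*2)*(-8 - 27)/2) = 495*(-8*½*(1 - 6)*(-35)) = 495*(-8*½*(-5)*(-35)) = 495*(-700) = -346500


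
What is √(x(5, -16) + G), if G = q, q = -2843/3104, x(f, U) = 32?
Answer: √18718090/776 ≈ 5.5753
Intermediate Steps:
q = -2843/3104 (q = -2843*1/3104 = -2843/3104 ≈ -0.91591)
G = -2843/3104 ≈ -0.91591
√(x(5, -16) + G) = √(32 - 2843/3104) = √(96485/3104) = √18718090/776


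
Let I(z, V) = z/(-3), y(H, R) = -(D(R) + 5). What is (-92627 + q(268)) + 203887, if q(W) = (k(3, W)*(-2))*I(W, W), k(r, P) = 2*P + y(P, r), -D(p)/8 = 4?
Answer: 635548/3 ≈ 2.1185e+5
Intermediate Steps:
D(p) = -32 (D(p) = -8*4 = -32)
y(H, R) = 27 (y(H, R) = -(-32 + 5) = -1*(-27) = 27)
I(z, V) = -z/3 (I(z, V) = z*(-1/3) = -z/3)
k(r, P) = 27 + 2*P (k(r, P) = 2*P + 27 = 27 + 2*P)
q(W) = -W*(-54 - 4*W)/3 (q(W) = ((27 + 2*W)*(-2))*(-W/3) = (-54 - 4*W)*(-W/3) = -W*(-54 - 4*W)/3)
(-92627 + q(268)) + 203887 = (-92627 + (2/3)*268*(27 + 2*268)) + 203887 = (-92627 + (2/3)*268*(27 + 536)) + 203887 = (-92627 + (2/3)*268*563) + 203887 = (-92627 + 301768/3) + 203887 = 23887/3 + 203887 = 635548/3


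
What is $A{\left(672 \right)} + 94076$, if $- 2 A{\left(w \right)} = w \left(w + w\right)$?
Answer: $-357508$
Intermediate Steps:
$A{\left(w \right)} = - w^{2}$ ($A{\left(w \right)} = - \frac{w \left(w + w\right)}{2} = - \frac{w 2 w}{2} = - \frac{2 w^{2}}{2} = - w^{2}$)
$A{\left(672 \right)} + 94076 = - 672^{2} + 94076 = \left(-1\right) 451584 + 94076 = -451584 + 94076 = -357508$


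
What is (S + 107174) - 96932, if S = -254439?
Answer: -244197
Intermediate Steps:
(S + 107174) - 96932 = (-254439 + 107174) - 96932 = -147265 - 96932 = -244197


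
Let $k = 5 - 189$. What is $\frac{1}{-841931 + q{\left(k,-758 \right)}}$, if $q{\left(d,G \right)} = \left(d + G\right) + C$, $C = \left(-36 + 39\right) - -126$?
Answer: $- \frac{1}{842744} \approx -1.1866 \cdot 10^{-6}$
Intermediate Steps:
$C = 129$ ($C = 3 + 126 = 129$)
$k = -184$ ($k = 5 - 189 = -184$)
$q{\left(d,G \right)} = 129 + G + d$ ($q{\left(d,G \right)} = \left(d + G\right) + 129 = \left(G + d\right) + 129 = 129 + G + d$)
$\frac{1}{-841931 + q{\left(k,-758 \right)}} = \frac{1}{-841931 - 813} = \frac{1}{-842744} = - \frac{1}{842744}$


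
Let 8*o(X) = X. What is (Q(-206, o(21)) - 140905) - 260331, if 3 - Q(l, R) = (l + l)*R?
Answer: -800303/2 ≈ -4.0015e+5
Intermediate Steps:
o(X) = X/8
Q(l, R) = 3 - 2*R*l (Q(l, R) = 3 - (l + l)*R = 3 - 2*l*R = 3 - 2*R*l)
(Q(-206, o(21)) - 140905) - 260331 = ((3 - 2*(⅛)*21*(-206)) - 140905) - 260331 = ((3 - 2*21/8*(-206)) - 140905) - 260331 = ((3 + 2163/2) - 140905) - 260331 = (2169/2 - 140905) - 260331 = -279641/2 - 260331 = -800303/2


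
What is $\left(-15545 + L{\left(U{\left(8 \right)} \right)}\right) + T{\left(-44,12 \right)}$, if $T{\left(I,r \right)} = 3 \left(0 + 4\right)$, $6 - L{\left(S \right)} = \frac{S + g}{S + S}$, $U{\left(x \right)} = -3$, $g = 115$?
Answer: $- \frac{46525}{3} \approx -15508.0$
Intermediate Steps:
$L{\left(S \right)} = 6 - \frac{115 + S}{2 S}$ ($L{\left(S \right)} = 6 - \frac{S + 115}{S + S} = 6 - \frac{115 + S}{2 S}$)
$T{\left(I,r \right)} = 12$ ($T{\left(I,r \right)} = 3 \cdot 4 = 12$)
$\left(-15545 + L{\left(U{\left(8 \right)} \right)}\right) + T{\left(-44,12 \right)} = \left(-15545 + \frac{-115 + 11 \left(-3\right)}{2 \left(-3\right)}\right) + 12 = \left(-15545 + \frac{1}{2} \left(- \frac{1}{3}\right) \left(-115 - 33\right)\right) + 12 = \left(-15545 + \frac{1}{2} \left(- \frac{1}{3}\right) \left(-148\right)\right) + 12 = \left(-15545 + \frac{74}{3}\right) + 12 = - \frac{46561}{3} + 12 = - \frac{46525}{3}$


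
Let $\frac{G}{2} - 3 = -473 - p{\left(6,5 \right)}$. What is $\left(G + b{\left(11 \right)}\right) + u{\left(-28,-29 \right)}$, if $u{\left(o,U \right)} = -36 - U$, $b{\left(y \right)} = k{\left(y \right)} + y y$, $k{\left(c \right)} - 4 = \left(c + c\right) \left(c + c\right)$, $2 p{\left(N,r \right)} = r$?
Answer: $-343$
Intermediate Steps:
$p{\left(N,r \right)} = \frac{r}{2}$
$k{\left(c \right)} = 4 + 4 c^{2}$ ($k{\left(c \right)} = 4 + \left(c + c\right) \left(c + c\right) = 4 + 2 c 2 c = 4 + 4 c^{2}$)
$b{\left(y \right)} = 4 + 5 y^{2}$ ($b{\left(y \right)} = \left(4 + 4 y^{2}\right) + y y = \left(4 + 4 y^{2}\right) + y^{2} = 4 + 5 y^{2}$)
$G = -945$ ($G = 6 + 2 \left(-473 - \frac{1}{2} \cdot 5\right) = 6 + 2 \left(-473 - \frac{5}{2}\right) = 6 + 2 \left(- \frac{951}{2}\right) = 6 - 951 = -945$)
$\left(G + b{\left(11 \right)}\right) + u{\left(-28,-29 \right)} = \left(-945 + \left(4 + 5 \cdot 11^{2}\right)\right) - 7 = \left(-945 + \left(4 + 5 \cdot 121\right)\right) + \left(-36 + 29\right) = \left(-945 + \left(4 + 605\right)\right) - 7 = \left(-945 + 609\right) - 7 = -336 - 7 = -343$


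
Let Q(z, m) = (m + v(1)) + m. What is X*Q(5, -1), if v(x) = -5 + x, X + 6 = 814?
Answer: -4848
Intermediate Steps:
X = 808 (X = -6 + 814 = 808)
Q(z, m) = -4 + 2*m (Q(z, m) = (m + (-5 + 1)) + m = (m - 4) + m = (-4 + m) + m = -4 + 2*m)
X*Q(5, -1) = 808*(-4 + 2*(-1)) = 808*(-4 - 2) = 808*(-6) = -4848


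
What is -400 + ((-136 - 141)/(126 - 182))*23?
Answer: -16029/56 ≈ -286.23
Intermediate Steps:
-400 + ((-136 - 141)/(126 - 182))*23 = -400 - 277/(-56)*23 = -400 - 277*(-1/56)*23 = -400 + (277/56)*23 = -400 + 6371/56 = -16029/56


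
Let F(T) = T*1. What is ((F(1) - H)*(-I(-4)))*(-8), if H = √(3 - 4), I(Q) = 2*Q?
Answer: -64 + 64*I ≈ -64.0 + 64.0*I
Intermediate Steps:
F(T) = T
H = I (H = √(-1) = I ≈ 1.0*I)
((F(1) - H)*(-I(-4)))*(-8) = ((1 - I)*(-2*(-4)))*(-8) = ((1 - I)*(-1*(-8)))*(-8) = ((1 - I)*8)*(-8) = (8 - 8*I)*(-8) = -64 + 64*I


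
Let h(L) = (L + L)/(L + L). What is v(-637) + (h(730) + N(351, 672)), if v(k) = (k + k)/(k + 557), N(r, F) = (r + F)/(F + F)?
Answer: 39617/2240 ≈ 17.686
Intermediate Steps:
N(r, F) = (F + r)/(2*F) (N(r, F) = (F + r)/((2*F)) = (F + r)*(1/(2*F)) = (F + r)/(2*F))
h(L) = 1 (h(L) = (2*L)/((2*L)) = (2*L)*(1/(2*L)) = 1)
v(k) = 2*k/(557 + k) (v(k) = (2*k)/(557 + k) = 2*k/(557 + k))
v(-637) + (h(730) + N(351, 672)) = 2*(-637)/(557 - 637) + (1 + (1/2)*(672 + 351)/672) = 2*(-637)/(-80) + (1 + (1/2)*(1/672)*1023) = 2*(-637)*(-1/80) + (1 + 341/448) = 637/40 + 789/448 = 39617/2240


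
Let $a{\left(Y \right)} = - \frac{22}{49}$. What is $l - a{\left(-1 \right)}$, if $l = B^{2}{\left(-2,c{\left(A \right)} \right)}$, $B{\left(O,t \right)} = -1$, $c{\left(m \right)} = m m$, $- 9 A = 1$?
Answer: $\frac{71}{49} \approx 1.449$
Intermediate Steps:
$A = - \frac{1}{9}$ ($A = \left(- \frac{1}{9}\right) 1 = - \frac{1}{9} \approx -0.11111$)
$c{\left(m \right)} = m^{2}$
$a{\left(Y \right)} = - \frac{22}{49}$ ($a{\left(Y \right)} = \left(-22\right) \frac{1}{49} = - \frac{22}{49}$)
$l = 1$ ($l = \left(-1\right)^{2} = 1$)
$l - a{\left(-1 \right)} = 1 - - \frac{22}{49} = 1 + \frac{22}{49} = \frac{71}{49}$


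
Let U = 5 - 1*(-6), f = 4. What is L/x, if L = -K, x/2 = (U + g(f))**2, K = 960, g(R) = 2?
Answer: -480/169 ≈ -2.8402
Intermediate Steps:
U = 11 (U = 5 + 6 = 11)
x = 338 (x = 2*(11 + 2)**2 = 2*13**2 = 2*169 = 338)
L = -960 (L = -1*960 = -960)
L/x = -960/338 = -960*1/338 = -480/169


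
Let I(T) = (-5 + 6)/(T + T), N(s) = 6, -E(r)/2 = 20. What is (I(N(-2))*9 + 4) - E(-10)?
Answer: 179/4 ≈ 44.750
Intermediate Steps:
E(r) = -40 (E(r) = -2*20 = -40)
I(T) = 1/(2*T)
(I(N(-2))*9 + 4) - E(-10) = (((1/2)/6)*9 + 4) - 1*(-40) = (((1/2)*(1/6))*9 + 4) + 40 = ((1/12)*9 + 4) + 40 = (3/4 + 4) + 40 = 19/4 + 40 = 179/4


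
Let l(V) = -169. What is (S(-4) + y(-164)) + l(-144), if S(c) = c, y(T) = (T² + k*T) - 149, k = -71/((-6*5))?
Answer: 392788/15 ≈ 26186.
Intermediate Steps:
k = 71/30 (k = -71/(-30) = -71*(-1/30) = 71/30 ≈ 2.3667)
y(T) = -149 + T² + 71*T/30 (y(T) = (T² + 71*T/30) - 149 = -149 + T² + 71*T/30)
(S(-4) + y(-164)) + l(-144) = (-4 + (-149 + (-164)² + (71/30)*(-164))) - 169 = (-4 + (-149 + 26896 - 5822/15)) - 169 = (-4 + 395383/15) - 169 = 395323/15 - 169 = 392788/15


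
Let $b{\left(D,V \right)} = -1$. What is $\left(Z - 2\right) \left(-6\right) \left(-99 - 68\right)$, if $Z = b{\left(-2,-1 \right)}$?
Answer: $-3006$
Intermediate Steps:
$Z = -1$
$\left(Z - 2\right) \left(-6\right) \left(-99 - 68\right) = \left(-1 - 2\right) \left(-6\right) \left(-99 - 68\right) = \left(-3\right) \left(-6\right) \left(-167\right) = 18 \left(-167\right) = -3006$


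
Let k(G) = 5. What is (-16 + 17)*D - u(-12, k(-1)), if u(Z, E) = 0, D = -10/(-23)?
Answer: 10/23 ≈ 0.43478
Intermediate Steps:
D = 10/23 (D = -10*(-1/23) = 10/23 ≈ 0.43478)
(-16 + 17)*D - u(-12, k(-1)) = (-16 + 17)*(10/23) - 1*0 = 1*(10/23) + 0 = 10/23 + 0 = 10/23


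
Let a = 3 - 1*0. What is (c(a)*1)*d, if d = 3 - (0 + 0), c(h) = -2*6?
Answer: -36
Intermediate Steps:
a = 3 (a = 3 + 0 = 3)
c(h) = -12
d = 3 (d = 3 - 1*0 = 3 + 0 = 3)
(c(a)*1)*d = -12*1*3 = -12*3 = -36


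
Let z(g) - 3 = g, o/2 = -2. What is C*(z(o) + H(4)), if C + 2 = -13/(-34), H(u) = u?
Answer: -165/34 ≈ -4.8529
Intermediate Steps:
o = -4 (o = 2*(-2) = -4)
z(g) = 3 + g
C = -55/34 (C = -2 - 13/(-34) = -2 - 13*(-1/34) = -2 + 13/34 = -55/34 ≈ -1.6176)
C*(z(o) + H(4)) = -55*((3 - 4) + 4)/34 = -55*(-1 + 4)/34 = -55/34*3 = -165/34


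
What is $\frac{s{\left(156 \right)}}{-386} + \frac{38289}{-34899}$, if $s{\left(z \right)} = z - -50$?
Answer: $- \frac{3661458}{2245169} \approx -1.6308$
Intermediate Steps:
$s{\left(z \right)} = 50 + z$ ($s{\left(z \right)} = z + 50 = 50 + z$)
$\frac{s{\left(156 \right)}}{-386} + \frac{38289}{-34899} = \frac{50 + 156}{-386} + \frac{38289}{-34899} = 206 \left(- \frac{1}{386}\right) + 38289 \left(- \frac{1}{34899}\right) = - \frac{103}{193} - \frac{12763}{11633} = - \frac{3661458}{2245169}$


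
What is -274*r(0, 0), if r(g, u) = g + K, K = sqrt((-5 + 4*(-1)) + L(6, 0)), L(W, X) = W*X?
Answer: -822*I ≈ -822.0*I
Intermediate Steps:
K = 3*I (K = sqrt((-5 + 4*(-1)) + 6*0) = sqrt((-5 - 4) + 0) = sqrt(-9 + 0) = sqrt(-9) = 3*I ≈ 3.0*I)
r(g, u) = g + 3*I
-274*r(0, 0) = -274*(0 + 3*I) = -822*I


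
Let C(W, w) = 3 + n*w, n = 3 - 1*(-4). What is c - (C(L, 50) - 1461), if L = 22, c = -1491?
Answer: -383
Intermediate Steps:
n = 7 (n = 3 + 4 = 7)
C(W, w) = 3 + 7*w
c - (C(L, 50) - 1461) = -1491 - ((3 + 7*50) - 1461) = -1491 - ((3 + 350) - 1461) = -1491 - (353 - 1461) = -1491 - 1*(-1108) = -1491 + 1108 = -383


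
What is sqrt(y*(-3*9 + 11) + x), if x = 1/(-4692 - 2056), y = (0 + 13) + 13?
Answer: I*sqrt(4735694103)/3374 ≈ 20.396*I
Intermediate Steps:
y = 26 (y = 13 + 13 = 26)
x = -1/6748 (x = 1/(-6748) = -1/6748 ≈ -0.00014819)
sqrt(y*(-3*9 + 11) + x) = sqrt(26*(-3*9 + 11) - 1/6748) = sqrt(26*(-27 + 11) - 1/6748) = sqrt(26*(-16) - 1/6748) = sqrt(-416 - 1/6748) = sqrt(-2807169/6748) = I*sqrt(4735694103)/3374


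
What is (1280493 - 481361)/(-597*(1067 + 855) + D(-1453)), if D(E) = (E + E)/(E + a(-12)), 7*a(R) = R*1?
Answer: -2034390289/2921075020 ≈ -0.69645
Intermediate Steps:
a(R) = R/7 (a(R) = (R*1)/7 = R/7)
D(E) = 2*E/(-12/7 + E) (D(E) = (E + E)/(E + (⅐)*(-12)) = (2*E)/(E - 12/7) = (2*E)/(-12/7 + E) = 2*E/(-12/7 + E))
(1280493 - 481361)/(-597*(1067 + 855) + D(-1453)) = (1280493 - 481361)/(-597*(1067 + 855) + 14*(-1453)/(-12 + 7*(-1453))) = 799132/(-597*1922 + 14*(-1453)/(-12 - 10171)) = 799132/(-1147434 + 14*(-1453)/(-10183)) = 799132/(-1147434 + 14*(-1453)*(-1/10183)) = 799132/(-1147434 + 20342/10183) = 799132/(-11684300080/10183) = 799132*(-10183/11684300080) = -2034390289/2921075020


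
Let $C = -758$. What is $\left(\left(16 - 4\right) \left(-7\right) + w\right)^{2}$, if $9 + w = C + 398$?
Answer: $205209$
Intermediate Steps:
$w = -369$ ($w = -9 + \left(-758 + 398\right) = -9 - 360 = -369$)
$\left(\left(16 - 4\right) \left(-7\right) + w\right)^{2} = \left(\left(16 - 4\right) \left(-7\right) - 369\right)^{2} = \left(12 \left(-7\right) - 369\right)^{2} = \left(-84 - 369\right)^{2} = \left(-453\right)^{2} = 205209$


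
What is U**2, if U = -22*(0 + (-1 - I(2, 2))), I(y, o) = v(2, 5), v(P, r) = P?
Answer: 4356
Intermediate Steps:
I(y, o) = 2
U = 66 (U = -22*(0 + (-1 - 1*2)) = -22*(0 + (-1 - 2)) = -22*(0 - 3) = -22*(-3) = 66)
U**2 = 66**2 = 4356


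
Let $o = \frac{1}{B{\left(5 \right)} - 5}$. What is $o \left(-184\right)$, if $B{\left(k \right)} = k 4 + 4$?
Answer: $- \frac{184}{19} \approx -9.6842$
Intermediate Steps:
$B{\left(k \right)} = 4 + 4 k$ ($B{\left(k \right)} = 4 k + 4 = 4 + 4 k$)
$o = \frac{1}{19}$ ($o = \frac{1}{\left(4 + 4 \cdot 5\right) - 5} = \frac{1}{\left(4 + 20\right) - 5} = \frac{1}{24 - 5} = \frac{1}{19} \approx 0.052632$)
$o \left(-184\right) = \frac{1}{19} \left(-184\right) = - \frac{184}{19}$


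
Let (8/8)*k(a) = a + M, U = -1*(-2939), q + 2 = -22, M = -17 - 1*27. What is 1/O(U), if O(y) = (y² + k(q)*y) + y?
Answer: 1/8440808 ≈ 1.1847e-7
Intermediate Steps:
M = -44 (M = -17 - 27 = -44)
q = -24 (q = -2 - 22 = -24)
U = 2939
k(a) = -44 + a (k(a) = a - 44 = -44 + a)
O(y) = y² - 67*y (O(y) = (y² + (-44 - 24)*y) + y = (y² - 68*y) + y = y² - 67*y)
1/O(U) = 1/(2939*(-67 + 2939)) = 1/(2939*2872) = 1/8440808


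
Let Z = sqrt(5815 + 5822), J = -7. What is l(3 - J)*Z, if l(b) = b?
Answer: 30*sqrt(1293) ≈ 1078.8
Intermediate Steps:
Z = 3*sqrt(1293) (Z = sqrt(11637) = 3*sqrt(1293) ≈ 107.87)
l(3 - J)*Z = (3 - 1*(-7))*(3*sqrt(1293)) = (3 + 7)*(3*sqrt(1293)) = 10*(3*sqrt(1293)) = 30*sqrt(1293)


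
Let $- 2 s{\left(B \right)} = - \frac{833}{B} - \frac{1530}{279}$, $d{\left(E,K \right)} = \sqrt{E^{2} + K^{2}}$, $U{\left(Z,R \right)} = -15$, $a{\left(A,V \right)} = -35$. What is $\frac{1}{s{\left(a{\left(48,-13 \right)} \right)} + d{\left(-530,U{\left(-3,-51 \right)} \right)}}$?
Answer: $\frac{880090}{27008052579} + \frac{480500 \sqrt{11245}}{27008052579} \approx 0.0019192$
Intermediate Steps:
$s{\left(B \right)} = \frac{85}{31} + \frac{833}{2 B}$ ($s{\left(B \right)} = - \frac{- \frac{833}{B} - \frac{1530}{279}}{2} = - \frac{- \frac{833}{B} - \frac{170}{31}}{2} = - \frac{- \frac{170}{31} - \frac{833}{B}}{2} = \frac{85}{31} + \frac{833}{2 B}$)
$\frac{1}{s{\left(a{\left(48,-13 \right)} \right)} + d{\left(-530,U{\left(-3,-51 \right)} \right)}} = \frac{1}{\frac{17 \left(1519 + 10 \left(-35\right)\right)}{62 \left(-35\right)} + \sqrt{\left(-530\right)^{2} + \left(-15\right)^{2}}} = \frac{1}{\frac{17}{62} \left(- \frac{1}{35}\right) \left(1519 - 350\right) + \sqrt{280900 + 225}} = \frac{1}{\frac{17}{62} \left(- \frac{1}{35}\right) 1169 + \sqrt{281125}} = \frac{1}{- \frac{2839}{310} + 5 \sqrt{11245}}$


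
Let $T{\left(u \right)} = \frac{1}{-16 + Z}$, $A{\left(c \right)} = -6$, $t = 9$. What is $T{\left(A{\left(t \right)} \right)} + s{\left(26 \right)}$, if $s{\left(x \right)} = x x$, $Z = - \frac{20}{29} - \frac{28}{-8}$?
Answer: $\frac{517082}{765} \approx 675.92$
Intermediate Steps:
$Z = \frac{163}{58}$ ($Z = \left(-20\right) \frac{1}{29} - - \frac{7}{2} = - \frac{20}{29} + \frac{7}{2} = \frac{163}{58} \approx 2.8103$)
$s{\left(x \right)} = x^{2}$
$T{\left(u \right)} = - \frac{58}{765}$ ($T{\left(u \right)} = \frac{1}{-16 + \frac{163}{58}} = \frac{1}{- \frac{765}{58}} = - \frac{58}{765}$)
$T{\left(A{\left(t \right)} \right)} + s{\left(26 \right)} = - \frac{58}{765} + 26^{2} = - \frac{58}{765} + 676 = \frac{517082}{765}$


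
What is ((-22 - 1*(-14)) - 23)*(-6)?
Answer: 186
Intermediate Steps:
((-22 - 1*(-14)) - 23)*(-6) = ((-22 + 14) - 23)*(-6) = (-8 - 23)*(-6) = -31*(-6) = 186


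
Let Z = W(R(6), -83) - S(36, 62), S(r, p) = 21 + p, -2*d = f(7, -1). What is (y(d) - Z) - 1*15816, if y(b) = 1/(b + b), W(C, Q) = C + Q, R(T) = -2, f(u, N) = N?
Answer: -15647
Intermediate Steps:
d = 1/2 (d = -1/2*(-1) = 1/2 ≈ 0.50000)
y(b) = 1/(2*b)
Z = -168 (Z = (-2 - 83) - (21 + 62) = -85 - 1*83 = -85 - 83 = -168)
(y(d) - Z) - 1*15816 = (1/(2*(1/2)) - 1*(-168)) - 1*15816 = ((1/2)*2 + 168) - 15816 = (1 + 168) - 15816 = 169 - 15816 = -15647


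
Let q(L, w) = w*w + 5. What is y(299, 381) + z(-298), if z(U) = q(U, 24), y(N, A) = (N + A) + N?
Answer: 1560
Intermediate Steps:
q(L, w) = 5 + w² (q(L, w) = w² + 5 = 5 + w²)
y(N, A) = A + 2*N (y(N, A) = (A + N) + N = A + 2*N)
z(U) = 581 (z(U) = 5 + 24² = 5 + 576 = 581)
y(299, 381) + z(-298) = (381 + 2*299) + 581 = (381 + 598) + 581 = 979 + 581 = 1560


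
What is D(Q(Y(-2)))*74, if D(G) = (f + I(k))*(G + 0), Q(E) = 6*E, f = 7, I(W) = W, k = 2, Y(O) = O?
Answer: -7992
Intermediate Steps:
D(G) = 9*G (D(G) = (7 + 2)*(G + 0) = 9*G)
D(Q(Y(-2)))*74 = (9*(6*(-2)))*74 = (9*(-12))*74 = -108*74 = -7992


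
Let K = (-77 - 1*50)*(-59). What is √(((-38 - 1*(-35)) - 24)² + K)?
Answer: √8222 ≈ 90.675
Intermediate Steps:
K = 7493 (K = (-77 - 50)*(-59) = -127*(-59) = 7493)
√(((-38 - 1*(-35)) - 24)² + K) = √(((-38 - 1*(-35)) - 24)² + 7493) = √(((-38 + 35) - 24)² + 7493) = √((-3 - 24)² + 7493) = √((-27)² + 7493) = √(729 + 7493) = √8222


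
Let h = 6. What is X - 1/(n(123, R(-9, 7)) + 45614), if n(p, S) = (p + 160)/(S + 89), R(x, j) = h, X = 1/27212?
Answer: 1748473/117926276956 ≈ 1.4827e-5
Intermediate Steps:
X = 1/27212 ≈ 3.6748e-5
R(x, j) = 6
n(p, S) = (160 + p)/(89 + S)
X - 1/(n(123, R(-9, 7)) + 45614) = 1/27212 - 1/((160 + 123)/(89 + 6) + 45614) = 1/27212 - 1/(283/95 + 45614) = 1/27212 - 1/4333613/95 = 1/27212 - 1*95/4333613 = 1/27212 - 95/4333613 = 1748473/117926276956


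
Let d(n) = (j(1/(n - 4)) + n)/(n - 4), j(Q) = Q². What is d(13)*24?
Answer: 8432/243 ≈ 34.700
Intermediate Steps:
d(n) = (n + (-4 + n)⁻²)/(-4 + n) (d(n) = ((1/(n - 4))² + n)/(n - 4) = ((1/(-4 + n))² + n)/(-4 + n) = ((-4 + n)⁻² + n)/(-4 + n) = (n + (-4 + n)⁻²)/(-4 + n))
d(13)*24 = ((-4 + 13)⁻³ + 13/(-4 + 13))*24 = (9⁻³ + 13/9)*24 = (1/729 + 13*(⅑))*24 = (1/729 + 13/9)*24 = (1054/729)*24 = 8432/243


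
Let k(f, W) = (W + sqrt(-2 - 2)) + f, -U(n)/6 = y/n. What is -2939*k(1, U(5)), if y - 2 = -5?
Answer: -67597/5 - 5878*I ≈ -13519.0 - 5878.0*I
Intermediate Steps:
y = -3 (y = 2 - 5 = -3)
U(n) = 18/n (U(n) = -(-18)/n = 18/n)
k(f, W) = W + f + 2*I (k(f, W) = (W + sqrt(-4)) + f = (W + 2*I) + f = W + f + 2*I)
-2939*k(1, U(5)) = -2939*(18/5 + 1 + 2*I) = -2939*(23/5 + 2*I) = -67597/5 - 5878*I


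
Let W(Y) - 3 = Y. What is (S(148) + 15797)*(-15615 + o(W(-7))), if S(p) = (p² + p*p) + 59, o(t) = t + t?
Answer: -932130672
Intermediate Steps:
W(Y) = 3 + Y
o(t) = 2*t
S(p) = 59 + 2*p² (S(p) = (p² + p²) + 59 = 2*p² + 59 = 59 + 2*p²)
(S(148) + 15797)*(-15615 + o(W(-7))) = ((59 + 2*148²) + 15797)*(-15615 + 2*(3 - 7)) = ((59 + 2*21904) + 15797)*(-15615 + 2*(-4)) = ((59 + 43808) + 15797)*(-15615 - 8) = (43867 + 15797)*(-15623) = 59664*(-15623) = -932130672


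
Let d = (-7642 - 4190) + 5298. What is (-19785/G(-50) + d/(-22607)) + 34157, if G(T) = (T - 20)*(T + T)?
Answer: 1080981910301/31649800 ≈ 34154.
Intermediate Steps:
G(T) = 2*T*(-20 + T) (G(T) = (-20 + T)*(2*T) = 2*T*(-20 + T))
d = -6534 (d = -11832 + 5298 = -6534)
(-19785/G(-50) + d/(-22607)) + 34157 = (-19785*(-1/(100*(-20 - 50))) - 6534/(-22607)) + 34157 = (-19785/(2*(-50)*(-70)) - 6534*(-1/22607)) + 34157 = (-19785/7000 + 6534/22607) + 34157 = (-19785*1/7000 + 6534/22607) + 34157 = (-3957/1400 + 6534/22607) + 34157 = -80308299/31649800 + 34157 = 1080981910301/31649800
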